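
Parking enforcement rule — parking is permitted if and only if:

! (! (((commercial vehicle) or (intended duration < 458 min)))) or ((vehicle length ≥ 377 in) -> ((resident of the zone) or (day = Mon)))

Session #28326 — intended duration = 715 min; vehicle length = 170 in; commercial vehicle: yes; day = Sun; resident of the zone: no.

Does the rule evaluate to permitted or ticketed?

Permitted

Atomic conditions:
  commercial vehicle: yes → true
  intended duration < 458 min: 715 < 458 is false
  vehicle length ≥ 377 in: 170 ≥ 377 is false
  resident of the zone: no → false
  day = Mon: Sun == Mon is false
Combine:
[1.1.1] true OR false = true
[1.1] NOT true = false
[1] NOT false = true
[2.2] false OR false = false
[2] false → false (antecedent false ⇒ implication holds) = true
[root] true OR true = true
Overall: true → permitted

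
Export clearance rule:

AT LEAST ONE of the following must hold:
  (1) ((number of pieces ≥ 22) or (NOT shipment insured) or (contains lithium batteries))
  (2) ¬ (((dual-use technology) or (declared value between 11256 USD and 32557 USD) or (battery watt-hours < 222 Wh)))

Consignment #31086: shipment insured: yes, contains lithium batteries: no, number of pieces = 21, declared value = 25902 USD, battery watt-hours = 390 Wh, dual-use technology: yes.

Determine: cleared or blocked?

Atomic conditions:
  number of pieces ≥ 22: 21 ≥ 22 is false
  NOT shipment insured: yes → false
  contains lithium batteries: no → false
  dual-use technology: yes → true
  declared value between 11256 USD and 32557 USD: 25902 in [11256, 32557] is true
  battery watt-hours < 222 Wh: 390 < 222 is false
Combine:
[1] false OR false OR false = false
[2.1] true OR true OR false = true
[2] NOT true = false
[root] false OR false = false
Overall: false → blocked

Blocked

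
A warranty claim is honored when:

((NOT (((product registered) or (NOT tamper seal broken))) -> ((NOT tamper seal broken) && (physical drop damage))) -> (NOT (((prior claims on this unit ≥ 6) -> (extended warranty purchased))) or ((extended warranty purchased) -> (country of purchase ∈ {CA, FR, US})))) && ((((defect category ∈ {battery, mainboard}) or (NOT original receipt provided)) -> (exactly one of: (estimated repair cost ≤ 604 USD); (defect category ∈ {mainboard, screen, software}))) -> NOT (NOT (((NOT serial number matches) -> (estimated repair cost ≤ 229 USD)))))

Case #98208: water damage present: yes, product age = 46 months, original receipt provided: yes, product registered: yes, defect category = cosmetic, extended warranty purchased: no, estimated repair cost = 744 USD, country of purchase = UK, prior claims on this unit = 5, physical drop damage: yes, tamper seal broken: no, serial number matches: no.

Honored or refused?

Refused

Atomic conditions:
  product registered: yes → true
  NOT tamper seal broken: no → true
  physical drop damage: yes → true
  prior claims on this unit ≥ 6: 5 ≥ 6 is false
  extended warranty purchased: no → false
  country of purchase ∈ {CA, FR, US}: UK is not in the set → false
  defect category ∈ {battery, mainboard}: cosmetic is not in the set → false
  NOT original receipt provided: yes → false
  estimated repair cost ≤ 604 USD: 744 ≤ 604 is false
  defect category ∈ {mainboard, screen, software}: cosmetic is not in the set → false
  NOT serial number matches: no → true
  estimated repair cost ≤ 229 USD: 744 ≤ 229 is false
Combine:
[1.1.1.1] true OR true = true
[1.1.1] NOT true = false
[1.1.2] true AND true = true
[1.1] false → true (antecedent false ⇒ implication holds) = true
[1.2.1.1] false → false (antecedent false ⇒ implication holds) = true
[1.2.1] NOT true = false
[1.2.2] false → false (antecedent false ⇒ implication holds) = true
[1.2] false OR true = true
[1] true → true = true
[2.1.1] false OR false = false
[2.1.2] exactly-one(false, false) = false
[2.1] false → false (antecedent false ⇒ implication holds) = true
[2.2.1.1] true → false = false
[2.2.1] NOT false = true
[2.2] NOT true = false
[2] true → false = false
[root] true AND false = false
Overall: false → refused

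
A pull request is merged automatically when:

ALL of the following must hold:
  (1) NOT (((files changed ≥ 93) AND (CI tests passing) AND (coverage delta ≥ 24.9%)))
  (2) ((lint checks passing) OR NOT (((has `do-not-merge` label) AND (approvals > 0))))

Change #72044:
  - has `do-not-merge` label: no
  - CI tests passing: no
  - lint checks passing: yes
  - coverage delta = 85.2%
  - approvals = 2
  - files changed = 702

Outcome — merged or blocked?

Atomic conditions:
  files changed ≥ 93: 702 ≥ 93 is true
  CI tests passing: no → false
  coverage delta ≥ 24.9%: 85.2 ≥ 24.9 is true
  lint checks passing: yes → true
  has `do-not-merge` label: no → false
  approvals > 0: 2 > 0 is true
Combine:
[1.1] true AND false AND true = false
[1] NOT false = true
[2.2.1] false AND true = false
[2.2] NOT false = true
[2] true OR true = true
[root] true AND true = true
Overall: true → merged

Merged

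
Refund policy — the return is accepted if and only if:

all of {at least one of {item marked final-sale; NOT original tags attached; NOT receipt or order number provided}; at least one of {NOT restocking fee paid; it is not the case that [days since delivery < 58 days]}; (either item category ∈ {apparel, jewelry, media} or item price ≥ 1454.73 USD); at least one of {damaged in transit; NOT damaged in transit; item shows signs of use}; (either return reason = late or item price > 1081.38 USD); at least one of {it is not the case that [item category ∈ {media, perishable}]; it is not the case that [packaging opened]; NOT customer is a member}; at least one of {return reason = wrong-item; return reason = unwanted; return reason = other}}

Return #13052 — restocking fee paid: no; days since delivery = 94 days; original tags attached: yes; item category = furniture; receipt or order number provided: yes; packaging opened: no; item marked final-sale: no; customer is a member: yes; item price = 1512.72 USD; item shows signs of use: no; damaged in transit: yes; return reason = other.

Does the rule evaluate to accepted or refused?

Refused

Atomic conditions:
  item marked final-sale: no → false
  NOT original tags attached: yes → false
  NOT receipt or order number provided: yes → false
  NOT restocking fee paid: no → true
  days since delivery < 58 days: 94 < 58 is false
  item category ∈ {apparel, jewelry, media}: furniture is not in the set → false
  item price ≥ 1454.73 USD: 1512.72 ≥ 1454.73 is true
  damaged in transit: yes → true
  NOT damaged in transit: yes → false
  item shows signs of use: no → false
  return reason = late: other == late is false
  item price > 1081.38 USD: 1512.72 > 1081.38 is true
  item category ∈ {media, perishable}: furniture is not in the set → false
  packaging opened: no → false
  NOT customer is a member: yes → false
  return reason = wrong-item: other == wrong-item is false
  return reason = unwanted: other == unwanted is false
  return reason = other: other == other is true
Combine:
[1] false OR false OR false = false
[2.2] NOT false = true
[2] true OR true = true
[3] false OR true = true
[4] true OR false OR false = true
[5] false OR true = true
[6.1] NOT false = true
[6.2] NOT false = true
[6] true OR true OR false = true
[7] false OR false OR true = true
[root] false AND true AND true AND true AND true AND true AND true = false
Overall: false → refused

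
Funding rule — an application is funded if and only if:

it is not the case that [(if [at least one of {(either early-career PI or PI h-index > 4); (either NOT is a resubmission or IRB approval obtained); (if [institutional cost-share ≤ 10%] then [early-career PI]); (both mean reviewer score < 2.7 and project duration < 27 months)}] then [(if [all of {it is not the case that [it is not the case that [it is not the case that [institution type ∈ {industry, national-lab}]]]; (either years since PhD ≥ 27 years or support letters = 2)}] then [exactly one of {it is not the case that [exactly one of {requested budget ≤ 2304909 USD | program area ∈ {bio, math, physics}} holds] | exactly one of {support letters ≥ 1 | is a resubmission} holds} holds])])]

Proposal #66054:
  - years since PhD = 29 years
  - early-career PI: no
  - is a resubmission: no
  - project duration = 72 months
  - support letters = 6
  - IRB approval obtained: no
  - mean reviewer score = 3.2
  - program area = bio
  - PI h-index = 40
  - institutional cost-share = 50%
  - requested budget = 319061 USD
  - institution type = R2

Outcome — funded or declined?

Funded

Atomic conditions:
  early-career PI: no → false
  PI h-index > 4: 40 > 4 is true
  NOT is a resubmission: no → true
  IRB approval obtained: no → false
  institutional cost-share ≤ 10%: 50 ≤ 10 is false
  mean reviewer score < 2.7: 3.2 < 2.7 is false
  project duration < 27 months: 72 < 27 is false
  institution type ∈ {industry, national-lab}: R2 is not in the set → false
  years since PhD ≥ 27 years: 29 ≥ 27 is true
  support letters = 2: 6 == 2 is false
  requested budget ≤ 2304909 USD: 319061 ≤ 2304909 is true
  program area ∈ {bio, math, physics}: bio is in the set → true
  support letters ≥ 1: 6 ≥ 1 is true
  is a resubmission: no → false
Combine:
[1.1.1] false OR true = true
[1.1.2] true OR false = true
[1.1.3] false → false (antecedent false ⇒ implication holds) = true
[1.1.4] false AND false = false
[1.1] true OR true OR true OR false = true
[1.2.1.1.1.1] NOT false = true
[1.2.1.1.1] NOT true = false
[1.2.1.1] NOT false = true
[1.2.1.2] true OR false = true
[1.2.1] true AND true = true
[1.2.2.1.1] exactly-one(true, true) = false
[1.2.2.1] NOT false = true
[1.2.2.2] exactly-one(true, false) = true
[1.2.2] exactly-one(true, true) = false
[1.2] true → false = false
[1] true → false = false
[root] NOT false = true
Overall: true → funded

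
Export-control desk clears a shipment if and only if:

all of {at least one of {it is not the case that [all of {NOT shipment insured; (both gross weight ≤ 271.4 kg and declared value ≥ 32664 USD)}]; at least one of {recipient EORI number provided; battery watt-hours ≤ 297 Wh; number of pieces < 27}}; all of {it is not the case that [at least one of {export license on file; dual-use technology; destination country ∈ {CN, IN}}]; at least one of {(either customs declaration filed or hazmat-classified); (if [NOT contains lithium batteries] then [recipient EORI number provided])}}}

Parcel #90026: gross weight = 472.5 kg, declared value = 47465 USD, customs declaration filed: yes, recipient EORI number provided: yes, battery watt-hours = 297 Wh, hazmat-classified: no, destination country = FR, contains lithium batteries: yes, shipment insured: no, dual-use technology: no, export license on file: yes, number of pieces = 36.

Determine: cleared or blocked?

Blocked

Atomic conditions:
  NOT shipment insured: no → true
  gross weight ≤ 271.4 kg: 472.5 ≤ 271.4 is false
  declared value ≥ 32664 USD: 47465 ≥ 32664 is true
  recipient EORI number provided: yes → true
  battery watt-hours ≤ 297 Wh: 297 ≤ 297 is true
  number of pieces < 27: 36 < 27 is false
  export license on file: yes → true
  dual-use technology: no → false
  destination country ∈ {CN, IN}: FR is not in the set → false
  customs declaration filed: yes → true
  hazmat-classified: no → false
  NOT contains lithium batteries: yes → false
Combine:
[1.1.1.2] false AND true = false
[1.1.1] true AND false = false
[1.1] NOT false = true
[1.2] true OR true OR false = true
[1] true OR true = true
[2.1.1] true OR false OR false = true
[2.1] NOT true = false
[2.2.1] true OR false = true
[2.2.2] false → true (antecedent false ⇒ implication holds) = true
[2.2] true OR true = true
[2] false AND true = false
[root] true AND false = false
Overall: false → blocked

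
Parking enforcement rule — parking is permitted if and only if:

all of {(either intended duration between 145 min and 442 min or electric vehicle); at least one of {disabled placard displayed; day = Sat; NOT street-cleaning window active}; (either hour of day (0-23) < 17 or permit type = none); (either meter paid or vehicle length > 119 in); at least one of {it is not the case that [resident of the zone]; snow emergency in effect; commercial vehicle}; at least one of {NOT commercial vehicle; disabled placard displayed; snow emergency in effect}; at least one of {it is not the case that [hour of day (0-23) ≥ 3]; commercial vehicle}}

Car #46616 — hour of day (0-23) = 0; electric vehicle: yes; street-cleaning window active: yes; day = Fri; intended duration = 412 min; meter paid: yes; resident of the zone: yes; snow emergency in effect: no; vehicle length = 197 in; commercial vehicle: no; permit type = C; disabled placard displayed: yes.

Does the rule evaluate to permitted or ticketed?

Ticketed

Atomic conditions:
  intended duration between 145 min and 442 min: 412 in [145, 442] is true
  electric vehicle: yes → true
  disabled placard displayed: yes → true
  day = Sat: Fri == Sat is false
  NOT street-cleaning window active: yes → false
  hour of day (0-23) < 17: 0 < 17 is true
  permit type = none: C == none is false
  meter paid: yes → true
  vehicle length > 119 in: 197 > 119 is true
  resident of the zone: yes → true
  snow emergency in effect: no → false
  commercial vehicle: no → false
  NOT commercial vehicle: no → true
  hour of day (0-23) ≥ 3: 0 ≥ 3 is false
Combine:
[1] true OR true = true
[2] true OR false OR false = true
[3] true OR false = true
[4] true OR true = true
[5.1] NOT true = false
[5] false OR false OR false = false
[6] true OR true OR false = true
[7.1] NOT false = true
[7] true OR false = true
[root] true AND true AND true AND true AND false AND true AND true = false
Overall: false → ticketed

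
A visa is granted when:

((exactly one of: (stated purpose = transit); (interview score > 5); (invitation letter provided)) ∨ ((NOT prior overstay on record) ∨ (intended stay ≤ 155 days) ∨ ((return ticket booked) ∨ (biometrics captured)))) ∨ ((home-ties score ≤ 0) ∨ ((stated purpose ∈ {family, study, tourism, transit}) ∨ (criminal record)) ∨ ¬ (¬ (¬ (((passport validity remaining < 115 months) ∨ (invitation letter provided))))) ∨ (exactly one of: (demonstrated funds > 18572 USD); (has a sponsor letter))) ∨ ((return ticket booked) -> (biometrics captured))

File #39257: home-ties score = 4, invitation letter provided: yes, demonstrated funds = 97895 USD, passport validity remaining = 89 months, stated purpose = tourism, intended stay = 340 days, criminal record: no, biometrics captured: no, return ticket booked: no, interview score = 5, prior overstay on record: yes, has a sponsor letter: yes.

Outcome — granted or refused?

Granted

Atomic conditions:
  stated purpose = transit: tourism == transit is false
  interview score > 5: 5 > 5 is false
  invitation letter provided: yes → true
  NOT prior overstay on record: yes → false
  intended stay ≤ 155 days: 340 ≤ 155 is false
  return ticket booked: no → false
  biometrics captured: no → false
  home-ties score ≤ 0: 4 ≤ 0 is false
  stated purpose ∈ {family, study, tourism, transit}: tourism is in the set → true
  criminal record: no → false
  passport validity remaining < 115 months: 89 < 115 is true
  demonstrated funds > 18572 USD: 97895 > 18572 is true
  has a sponsor letter: yes → true
Combine:
[1.1] exactly-one(false, false, true) = true
[1.2.3] false OR false = false
[1.2] false OR false OR false = false
[1] true OR false = true
[2.2] true OR false = true
[2.3.1.1.1] true OR true = true
[2.3.1.1] NOT true = false
[2.3.1] NOT false = true
[2.3] NOT true = false
[2.4] exactly-one(true, true) = false
[2] false OR true OR false OR false = true
[3] false → false (antecedent false ⇒ implication holds) = true
[root] true OR true OR true = true
Overall: true → granted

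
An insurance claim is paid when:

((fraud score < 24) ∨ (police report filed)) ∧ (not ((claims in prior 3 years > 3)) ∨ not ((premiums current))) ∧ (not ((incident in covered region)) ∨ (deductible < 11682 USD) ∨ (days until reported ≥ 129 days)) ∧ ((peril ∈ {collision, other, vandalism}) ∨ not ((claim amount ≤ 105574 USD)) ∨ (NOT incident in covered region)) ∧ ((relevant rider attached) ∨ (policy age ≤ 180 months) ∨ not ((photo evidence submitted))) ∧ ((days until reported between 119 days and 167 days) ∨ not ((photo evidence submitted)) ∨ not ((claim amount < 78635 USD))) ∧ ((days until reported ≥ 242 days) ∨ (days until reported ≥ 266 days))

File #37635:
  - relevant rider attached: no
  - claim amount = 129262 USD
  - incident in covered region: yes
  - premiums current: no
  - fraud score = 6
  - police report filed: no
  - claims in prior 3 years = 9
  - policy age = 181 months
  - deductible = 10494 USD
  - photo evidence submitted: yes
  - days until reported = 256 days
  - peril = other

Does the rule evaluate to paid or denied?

Atomic conditions:
  fraud score < 24: 6 < 24 is true
  police report filed: no → false
  claims in prior 3 years > 3: 9 > 3 is true
  premiums current: no → false
  incident in covered region: yes → true
  deductible < 11682 USD: 10494 < 11682 is true
  days until reported ≥ 129 days: 256 ≥ 129 is true
  peril ∈ {collision, other, vandalism}: other is in the set → true
  claim amount ≤ 105574 USD: 129262 ≤ 105574 is false
  NOT incident in covered region: yes → false
  relevant rider attached: no → false
  policy age ≤ 180 months: 181 ≤ 180 is false
  photo evidence submitted: yes → true
  days until reported between 119 days and 167 days: 256 in [119, 167] is false
  claim amount < 78635 USD: 129262 < 78635 is false
  days until reported ≥ 242 days: 256 ≥ 242 is true
  days until reported ≥ 266 days: 256 ≥ 266 is false
Combine:
[1] true OR false = true
[2.1] NOT true = false
[2.2] NOT false = true
[2] false OR true = true
[3.1] NOT true = false
[3] false OR true OR true = true
[4.2] NOT false = true
[4] true OR true OR false = true
[5.3] NOT true = false
[5] false OR false OR false = false
[6.2] NOT true = false
[6.3] NOT false = true
[6] false OR false OR true = true
[7] true OR false = true
[root] true AND true AND true AND true AND false AND true AND true = false
Overall: false → denied

Denied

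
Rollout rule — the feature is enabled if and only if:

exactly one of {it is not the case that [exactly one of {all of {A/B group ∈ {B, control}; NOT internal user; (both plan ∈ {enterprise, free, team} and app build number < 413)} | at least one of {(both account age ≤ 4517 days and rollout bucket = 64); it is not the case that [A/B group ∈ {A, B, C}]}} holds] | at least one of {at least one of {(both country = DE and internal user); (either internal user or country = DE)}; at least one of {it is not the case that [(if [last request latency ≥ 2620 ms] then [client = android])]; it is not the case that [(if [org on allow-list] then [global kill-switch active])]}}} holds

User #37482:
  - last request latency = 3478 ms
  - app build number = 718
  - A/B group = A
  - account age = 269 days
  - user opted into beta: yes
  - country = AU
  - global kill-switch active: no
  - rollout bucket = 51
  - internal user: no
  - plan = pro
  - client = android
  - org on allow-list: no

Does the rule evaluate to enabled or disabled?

Atomic conditions:
  A/B group ∈ {B, control}: A is not in the set → false
  NOT internal user: no → true
  plan ∈ {enterprise, free, team}: pro is not in the set → false
  app build number < 413: 718 < 413 is false
  account age ≤ 4517 days: 269 ≤ 4517 is true
  rollout bucket = 64: 51 == 64 is false
  A/B group ∈ {A, B, C}: A is in the set → true
  country = DE: AU == DE is false
  internal user: no → false
  last request latency ≥ 2620 ms: 3478 ≥ 2620 is true
  client = android: android == android is true
  org on allow-list: no → false
  global kill-switch active: no → false
Combine:
[1.1.1.3] false AND false = false
[1.1.1] false AND true AND false = false
[1.1.2.1] true AND false = false
[1.1.2.2] NOT true = false
[1.1.2] false OR false = false
[1.1] exactly-one(false, false) = false
[1] NOT false = true
[2.1.1] false AND false = false
[2.1.2] false OR false = false
[2.1] false OR false = false
[2.2.1.1] true → true = true
[2.2.1] NOT true = false
[2.2.2.1] false → false (antecedent false ⇒ implication holds) = true
[2.2.2] NOT true = false
[2.2] false OR false = false
[2] false OR false = false
[root] exactly-one(true, false) = true
Overall: true → enabled

Enabled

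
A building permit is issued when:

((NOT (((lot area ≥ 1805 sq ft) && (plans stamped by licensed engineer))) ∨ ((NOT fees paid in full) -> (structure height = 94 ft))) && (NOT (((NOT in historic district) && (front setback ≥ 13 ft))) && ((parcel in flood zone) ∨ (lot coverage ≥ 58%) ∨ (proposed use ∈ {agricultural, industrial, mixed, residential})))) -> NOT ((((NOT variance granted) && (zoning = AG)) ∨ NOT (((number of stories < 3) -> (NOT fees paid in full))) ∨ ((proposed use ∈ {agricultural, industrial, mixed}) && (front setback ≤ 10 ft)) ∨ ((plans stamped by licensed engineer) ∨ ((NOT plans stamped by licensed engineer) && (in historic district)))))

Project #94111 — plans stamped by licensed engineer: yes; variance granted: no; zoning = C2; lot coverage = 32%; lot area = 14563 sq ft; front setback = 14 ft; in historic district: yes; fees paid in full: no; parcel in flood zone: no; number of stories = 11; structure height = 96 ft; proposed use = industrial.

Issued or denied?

Atomic conditions:
  lot area ≥ 1805 sq ft: 14563 ≥ 1805 is true
  plans stamped by licensed engineer: yes → true
  NOT fees paid in full: no → true
  structure height = 94 ft: 96 == 94 is false
  NOT in historic district: yes → false
  front setback ≥ 13 ft: 14 ≥ 13 is true
  parcel in flood zone: no → false
  lot coverage ≥ 58%: 32 ≥ 58 is false
  proposed use ∈ {agricultural, industrial, mixed, residential}: industrial is in the set → true
  NOT variance granted: no → true
  zoning = AG: C2 == AG is false
  number of stories < 3: 11 < 3 is false
  proposed use ∈ {agricultural, industrial, mixed}: industrial is in the set → true
  front setback ≤ 10 ft: 14 ≤ 10 is false
  NOT plans stamped by licensed engineer: yes → false
  in historic district: yes → true
Combine:
[1.1.1.1] true AND true = true
[1.1.1] NOT true = false
[1.1.2] true → false = false
[1.1] false OR false = false
[1.2.1.1] false AND true = false
[1.2.1] NOT false = true
[1.2.2] false OR false OR true = true
[1.2] true AND true = true
[1] false AND true = false
[2.1.1] true AND false = false
[2.1.2.1] false → true (antecedent false ⇒ implication holds) = true
[2.1.2] NOT true = false
[2.1.3] true AND false = false
[2.1.4.2] false AND true = false
[2.1.4] true OR false = true
[2.1] false OR false OR false OR true = true
[2] NOT true = false
[root] false → false (antecedent false ⇒ implication holds) = true
Overall: true → issued

Issued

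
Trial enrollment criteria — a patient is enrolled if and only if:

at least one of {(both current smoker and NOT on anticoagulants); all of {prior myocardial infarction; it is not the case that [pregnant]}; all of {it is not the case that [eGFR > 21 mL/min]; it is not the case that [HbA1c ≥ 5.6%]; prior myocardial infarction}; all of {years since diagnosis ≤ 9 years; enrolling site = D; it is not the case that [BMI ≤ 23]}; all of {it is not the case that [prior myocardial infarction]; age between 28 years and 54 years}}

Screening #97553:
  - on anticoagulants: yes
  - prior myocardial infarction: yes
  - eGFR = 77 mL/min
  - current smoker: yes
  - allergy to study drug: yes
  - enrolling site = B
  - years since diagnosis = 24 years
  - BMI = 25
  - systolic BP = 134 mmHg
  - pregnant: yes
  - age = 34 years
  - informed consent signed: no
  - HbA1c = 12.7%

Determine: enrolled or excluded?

Excluded

Atomic conditions:
  current smoker: yes → true
  NOT on anticoagulants: yes → false
  prior myocardial infarction: yes → true
  pregnant: yes → true
  eGFR > 21 mL/min: 77 > 21 is true
  HbA1c ≥ 5.6%: 12.7 ≥ 5.6 is true
  years since diagnosis ≤ 9 years: 24 ≤ 9 is false
  enrolling site = D: B == D is false
  BMI ≤ 23: 25 ≤ 23 is false
  age between 28 years and 54 years: 34 in [28, 54] is true
Combine:
[1] true AND false = false
[2.2] NOT true = false
[2] true AND false = false
[3.1] NOT true = false
[3.2] NOT true = false
[3] false AND false AND true = false
[4.3] NOT false = true
[4] false AND false AND true = false
[5.1] NOT true = false
[5] false AND true = false
[root] false OR false OR false OR false OR false = false
Overall: false → excluded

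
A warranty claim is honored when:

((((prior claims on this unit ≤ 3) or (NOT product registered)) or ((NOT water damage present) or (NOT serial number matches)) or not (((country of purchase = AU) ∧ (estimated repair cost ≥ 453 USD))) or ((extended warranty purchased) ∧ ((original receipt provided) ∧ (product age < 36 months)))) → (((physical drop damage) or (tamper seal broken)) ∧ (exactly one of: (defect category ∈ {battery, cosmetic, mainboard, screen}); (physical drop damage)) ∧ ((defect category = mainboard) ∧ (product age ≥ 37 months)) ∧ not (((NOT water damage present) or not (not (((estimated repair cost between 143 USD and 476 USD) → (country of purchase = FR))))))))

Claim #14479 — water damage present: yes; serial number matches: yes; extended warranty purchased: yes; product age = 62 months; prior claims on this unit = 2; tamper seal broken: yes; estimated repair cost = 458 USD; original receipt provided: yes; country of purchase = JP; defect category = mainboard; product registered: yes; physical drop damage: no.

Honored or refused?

Atomic conditions:
  prior claims on this unit ≤ 3: 2 ≤ 3 is true
  NOT product registered: yes → false
  NOT water damage present: yes → false
  NOT serial number matches: yes → false
  country of purchase = AU: JP == AU is false
  estimated repair cost ≥ 453 USD: 458 ≥ 453 is true
  extended warranty purchased: yes → true
  original receipt provided: yes → true
  product age < 36 months: 62 < 36 is false
  physical drop damage: no → false
  tamper seal broken: yes → true
  defect category ∈ {battery, cosmetic, mainboard, screen}: mainboard is in the set → true
  defect category = mainboard: mainboard == mainboard is true
  product age ≥ 37 months: 62 ≥ 37 is true
  estimated repair cost between 143 USD and 476 USD: 458 in [143, 476] is true
  country of purchase = FR: JP == FR is false
Combine:
[1.1] true OR false = true
[1.2] false OR false = false
[1.3.1] false AND true = false
[1.3] NOT false = true
[1.4.2] true AND false = false
[1.4] true AND false = false
[1] true OR false OR true OR false = true
[2.1] false OR true = true
[2.2] exactly-one(true, false) = true
[2.3] true AND true = true
[2.4.1.2.1.1] true → false = false
[2.4.1.2.1] NOT false = true
[2.4.1.2] NOT true = false
[2.4.1] false OR false = false
[2.4] NOT false = true
[2] true AND true AND true AND true = true
[root] true → true = true
Overall: true → honored

Honored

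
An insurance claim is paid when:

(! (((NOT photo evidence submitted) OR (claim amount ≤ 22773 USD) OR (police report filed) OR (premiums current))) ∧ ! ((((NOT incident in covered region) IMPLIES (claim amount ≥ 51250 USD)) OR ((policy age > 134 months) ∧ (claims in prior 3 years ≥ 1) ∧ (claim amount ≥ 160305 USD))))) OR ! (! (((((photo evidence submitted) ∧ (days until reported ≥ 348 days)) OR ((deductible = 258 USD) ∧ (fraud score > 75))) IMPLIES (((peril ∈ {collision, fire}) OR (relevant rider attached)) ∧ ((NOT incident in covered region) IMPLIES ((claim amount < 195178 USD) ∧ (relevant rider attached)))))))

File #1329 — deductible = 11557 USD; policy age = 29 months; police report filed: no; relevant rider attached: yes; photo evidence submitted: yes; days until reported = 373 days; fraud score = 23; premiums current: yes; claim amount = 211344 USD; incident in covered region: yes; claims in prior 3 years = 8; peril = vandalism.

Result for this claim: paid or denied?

Atomic conditions:
  NOT photo evidence submitted: yes → false
  claim amount ≤ 22773 USD: 211344 ≤ 22773 is false
  police report filed: no → false
  premiums current: yes → true
  NOT incident in covered region: yes → false
  claim amount ≥ 51250 USD: 211344 ≥ 51250 is true
  policy age > 134 months: 29 > 134 is false
  claims in prior 3 years ≥ 1: 8 ≥ 1 is true
  claim amount ≥ 160305 USD: 211344 ≥ 160305 is true
  photo evidence submitted: yes → true
  days until reported ≥ 348 days: 373 ≥ 348 is true
  deductible = 258 USD: 11557 == 258 is false
  fraud score > 75: 23 > 75 is false
  peril ∈ {collision, fire}: vandalism is not in the set → false
  relevant rider attached: yes → true
  claim amount < 195178 USD: 211344 < 195178 is false
Combine:
[1.1.1] false OR false OR false OR true = true
[1.1] NOT true = false
[1.2.1.1] false → true (antecedent false ⇒ implication holds) = true
[1.2.1.2] false AND true AND true = false
[1.2.1] true OR false = true
[1.2] NOT true = false
[1] false AND false = false
[2.1.1.1.1] true AND true = true
[2.1.1.1.2] false AND false = false
[2.1.1.1] true OR false = true
[2.1.1.2.1] false OR true = true
[2.1.1.2.2.2] false AND true = false
[2.1.1.2.2] false → false (antecedent false ⇒ implication holds) = true
[2.1.1.2] true AND true = true
[2.1.1] true → true = true
[2.1] NOT true = false
[2] NOT false = true
[root] false OR true = true
Overall: true → paid

Paid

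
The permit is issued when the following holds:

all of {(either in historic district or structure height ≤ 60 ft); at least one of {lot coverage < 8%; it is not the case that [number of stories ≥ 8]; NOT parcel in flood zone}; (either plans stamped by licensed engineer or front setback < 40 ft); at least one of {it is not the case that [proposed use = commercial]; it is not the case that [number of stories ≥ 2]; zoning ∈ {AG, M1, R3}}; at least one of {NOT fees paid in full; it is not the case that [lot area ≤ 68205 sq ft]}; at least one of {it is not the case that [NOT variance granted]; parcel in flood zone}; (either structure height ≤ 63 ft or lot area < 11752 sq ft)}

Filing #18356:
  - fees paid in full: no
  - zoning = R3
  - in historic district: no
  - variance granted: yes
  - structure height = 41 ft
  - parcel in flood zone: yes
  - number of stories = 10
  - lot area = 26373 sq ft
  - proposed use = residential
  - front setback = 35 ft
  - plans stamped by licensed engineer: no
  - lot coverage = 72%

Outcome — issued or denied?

Denied

Atomic conditions:
  in historic district: no → false
  structure height ≤ 60 ft: 41 ≤ 60 is true
  lot coverage < 8%: 72 < 8 is false
  number of stories ≥ 8: 10 ≥ 8 is true
  NOT parcel in flood zone: yes → false
  plans stamped by licensed engineer: no → false
  front setback < 40 ft: 35 < 40 is true
  proposed use = commercial: residential == commercial is false
  number of stories ≥ 2: 10 ≥ 2 is true
  zoning ∈ {AG, M1, R3}: R3 is in the set → true
  NOT fees paid in full: no → true
  lot area ≤ 68205 sq ft: 26373 ≤ 68205 is true
  NOT variance granted: yes → false
  parcel in flood zone: yes → true
  structure height ≤ 63 ft: 41 ≤ 63 is true
  lot area < 11752 sq ft: 26373 < 11752 is false
Combine:
[1] false OR true = true
[2.2] NOT true = false
[2] false OR false OR false = false
[3] false OR true = true
[4.1] NOT false = true
[4.2] NOT true = false
[4] true OR false OR true = true
[5.2] NOT true = false
[5] true OR false = true
[6.1] NOT false = true
[6] true OR true = true
[7] true OR false = true
[root] true AND false AND true AND true AND true AND true AND true = false
Overall: false → denied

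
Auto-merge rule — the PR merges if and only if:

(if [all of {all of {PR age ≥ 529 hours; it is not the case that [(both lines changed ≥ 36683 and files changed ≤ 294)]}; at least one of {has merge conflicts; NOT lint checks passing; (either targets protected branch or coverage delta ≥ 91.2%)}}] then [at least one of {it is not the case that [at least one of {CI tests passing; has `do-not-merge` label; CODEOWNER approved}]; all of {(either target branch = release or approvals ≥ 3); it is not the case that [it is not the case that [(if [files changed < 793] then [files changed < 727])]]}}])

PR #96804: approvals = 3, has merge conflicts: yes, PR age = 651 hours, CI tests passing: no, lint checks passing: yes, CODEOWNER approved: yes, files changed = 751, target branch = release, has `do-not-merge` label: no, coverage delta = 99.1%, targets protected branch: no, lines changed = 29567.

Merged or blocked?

Atomic conditions:
  PR age ≥ 529 hours: 651 ≥ 529 is true
  lines changed ≥ 36683: 29567 ≥ 36683 is false
  files changed ≤ 294: 751 ≤ 294 is false
  has merge conflicts: yes → true
  NOT lint checks passing: yes → false
  targets protected branch: no → false
  coverage delta ≥ 91.2%: 99.1 ≥ 91.2 is true
  CI tests passing: no → false
  has `do-not-merge` label: no → false
  CODEOWNER approved: yes → true
  target branch = release: release == release is true
  approvals ≥ 3: 3 ≥ 3 is true
  files changed < 793: 751 < 793 is true
  files changed < 727: 751 < 727 is false
Combine:
[1.1.2.1] false AND false = false
[1.1.2] NOT false = true
[1.1] true AND true = true
[1.2.3] false OR true = true
[1.2] true OR false OR true = true
[1] true AND true = true
[2.1.1] false OR false OR true = true
[2.1] NOT true = false
[2.2.1] true OR true = true
[2.2.2.1.1] true → false = false
[2.2.2.1] NOT false = true
[2.2.2] NOT true = false
[2.2] true AND false = false
[2] false OR false = false
[root] true → false = false
Overall: false → blocked

Blocked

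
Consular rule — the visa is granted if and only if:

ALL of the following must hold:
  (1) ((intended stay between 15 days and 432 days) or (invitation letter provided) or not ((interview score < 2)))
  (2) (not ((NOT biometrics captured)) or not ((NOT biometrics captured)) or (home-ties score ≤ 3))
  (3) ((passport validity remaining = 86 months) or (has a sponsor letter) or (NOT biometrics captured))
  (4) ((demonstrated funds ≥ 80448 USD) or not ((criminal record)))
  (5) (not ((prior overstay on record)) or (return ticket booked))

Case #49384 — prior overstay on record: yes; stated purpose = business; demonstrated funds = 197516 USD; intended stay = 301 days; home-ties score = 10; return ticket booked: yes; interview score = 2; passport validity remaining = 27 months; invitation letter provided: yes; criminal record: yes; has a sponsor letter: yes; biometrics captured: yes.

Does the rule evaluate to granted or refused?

Atomic conditions:
  intended stay between 15 days and 432 days: 301 in [15, 432] is true
  invitation letter provided: yes → true
  interview score < 2: 2 < 2 is false
  NOT biometrics captured: yes → false
  home-ties score ≤ 3: 10 ≤ 3 is false
  passport validity remaining = 86 months: 27 == 86 is false
  has a sponsor letter: yes → true
  demonstrated funds ≥ 80448 USD: 197516 ≥ 80448 is true
  criminal record: yes → true
  prior overstay on record: yes → true
  return ticket booked: yes → true
Combine:
[1.3] NOT false = true
[1] true OR true OR true = true
[2.1] NOT false = true
[2.2] NOT false = true
[2] true OR true OR false = true
[3] false OR true OR false = true
[4.2] NOT true = false
[4] true OR false = true
[5.1] NOT true = false
[5] false OR true = true
[root] true AND true AND true AND true AND true = true
Overall: true → granted

Granted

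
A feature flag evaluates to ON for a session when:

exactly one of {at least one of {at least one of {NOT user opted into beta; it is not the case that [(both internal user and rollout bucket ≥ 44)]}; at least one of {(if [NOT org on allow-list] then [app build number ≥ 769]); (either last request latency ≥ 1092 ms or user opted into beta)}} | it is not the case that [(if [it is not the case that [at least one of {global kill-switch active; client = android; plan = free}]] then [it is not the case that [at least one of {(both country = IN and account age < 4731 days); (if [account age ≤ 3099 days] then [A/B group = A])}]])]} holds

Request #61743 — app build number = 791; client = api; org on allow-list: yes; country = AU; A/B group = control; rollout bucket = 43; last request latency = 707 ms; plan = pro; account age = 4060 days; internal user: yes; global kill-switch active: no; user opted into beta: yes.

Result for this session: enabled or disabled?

Disabled

Atomic conditions:
  NOT user opted into beta: yes → false
  internal user: yes → true
  rollout bucket ≥ 44: 43 ≥ 44 is false
  NOT org on allow-list: yes → false
  app build number ≥ 769: 791 ≥ 769 is true
  last request latency ≥ 1092 ms: 707 ≥ 1092 is false
  user opted into beta: yes → true
  global kill-switch active: no → false
  client = android: api == android is false
  plan = free: pro == free is false
  country = IN: AU == IN is false
  account age < 4731 days: 4060 < 4731 is true
  account age ≤ 3099 days: 4060 ≤ 3099 is false
  A/B group = A: control == A is false
Combine:
[1.1.2.1] true AND false = false
[1.1.2] NOT false = true
[1.1] false OR true = true
[1.2.1] false → true (antecedent false ⇒ implication holds) = true
[1.2.2] false OR true = true
[1.2] true OR true = true
[1] true OR true = true
[2.1.1.1] false OR false OR false = false
[2.1.1] NOT false = true
[2.1.2.1.1] false AND true = false
[2.1.2.1.2] false → false (antecedent false ⇒ implication holds) = true
[2.1.2.1] false OR true = true
[2.1.2] NOT true = false
[2.1] true → false = false
[2] NOT false = true
[root] exactly-one(true, true) = false
Overall: false → disabled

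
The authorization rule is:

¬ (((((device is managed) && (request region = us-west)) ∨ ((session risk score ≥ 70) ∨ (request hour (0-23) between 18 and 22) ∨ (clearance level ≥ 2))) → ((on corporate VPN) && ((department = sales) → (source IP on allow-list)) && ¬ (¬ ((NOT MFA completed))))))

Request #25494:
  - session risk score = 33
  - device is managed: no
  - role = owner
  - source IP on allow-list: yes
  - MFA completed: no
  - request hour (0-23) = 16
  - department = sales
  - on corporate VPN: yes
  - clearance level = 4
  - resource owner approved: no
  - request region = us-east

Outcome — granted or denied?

Atomic conditions:
  device is managed: no → false
  request region = us-west: us-east == us-west is false
  session risk score ≥ 70: 33 ≥ 70 is false
  request hour (0-23) between 18 and 22: 16 in [18, 22] is false
  clearance level ≥ 2: 4 ≥ 2 is true
  on corporate VPN: yes → true
  department = sales: sales == sales is true
  source IP on allow-list: yes → true
  NOT MFA completed: no → true
Combine:
[1.1.1] false AND false = false
[1.1.2] false OR false OR true = true
[1.1] false OR true = true
[1.2.2] true → true = true
[1.2.3.1] NOT true = false
[1.2.3] NOT false = true
[1.2] true AND true AND true = true
[1] true → true = true
[root] NOT true = false
Overall: false → denied

Denied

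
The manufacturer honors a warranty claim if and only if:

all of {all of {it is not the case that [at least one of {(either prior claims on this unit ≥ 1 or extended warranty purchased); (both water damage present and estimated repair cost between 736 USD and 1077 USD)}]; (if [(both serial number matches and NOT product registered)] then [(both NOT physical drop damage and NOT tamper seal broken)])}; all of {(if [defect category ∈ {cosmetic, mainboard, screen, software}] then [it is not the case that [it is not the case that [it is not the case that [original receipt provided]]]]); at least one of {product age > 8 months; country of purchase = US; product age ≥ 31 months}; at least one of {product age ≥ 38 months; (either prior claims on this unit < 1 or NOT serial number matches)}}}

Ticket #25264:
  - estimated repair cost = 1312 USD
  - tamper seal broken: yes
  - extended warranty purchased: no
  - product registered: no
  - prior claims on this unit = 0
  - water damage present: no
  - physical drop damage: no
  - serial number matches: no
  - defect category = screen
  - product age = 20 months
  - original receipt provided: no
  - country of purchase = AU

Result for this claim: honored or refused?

Honored

Atomic conditions:
  prior claims on this unit ≥ 1: 0 ≥ 1 is false
  extended warranty purchased: no → false
  water damage present: no → false
  estimated repair cost between 736 USD and 1077 USD: 1312 in [736, 1077] is false
  serial number matches: no → false
  NOT product registered: no → true
  NOT physical drop damage: no → true
  NOT tamper seal broken: yes → false
  defect category ∈ {cosmetic, mainboard, screen, software}: screen is in the set → true
  original receipt provided: no → false
  product age > 8 months: 20 > 8 is true
  country of purchase = US: AU == US is false
  product age ≥ 31 months: 20 ≥ 31 is false
  product age ≥ 38 months: 20 ≥ 38 is false
  prior claims on this unit < 1: 0 < 1 is true
  NOT serial number matches: no → true
Combine:
[1.1.1.1] false OR false = false
[1.1.1.2] false AND false = false
[1.1.1] false OR false = false
[1.1] NOT false = true
[1.2.1] false AND true = false
[1.2.2] true AND false = false
[1.2] false → false (antecedent false ⇒ implication holds) = true
[1] true AND true = true
[2.1.2.1.1] NOT false = true
[2.1.2.1] NOT true = false
[2.1.2] NOT false = true
[2.1] true → true = true
[2.2] true OR false OR false = true
[2.3.2] true OR true = true
[2.3] false OR true = true
[2] true AND true AND true = true
[root] true AND true = true
Overall: true → honored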